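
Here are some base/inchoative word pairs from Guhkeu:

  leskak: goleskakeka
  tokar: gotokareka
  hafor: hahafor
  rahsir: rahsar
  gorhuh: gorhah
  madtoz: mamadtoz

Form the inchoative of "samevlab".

gosamevlabeka

hafor and rahsir both end in -r yet inflect differently (hahafor, rahsar), so the final letter is not what conditions the rule; the last vowel is.
"samevlab" has last vowel 'a'. The stems whose last vowel is 'a' (tokar → gotokareka, leskak → goleskakeka) add go- … -eka around the stem.
So samevlab → gosamevlabeka.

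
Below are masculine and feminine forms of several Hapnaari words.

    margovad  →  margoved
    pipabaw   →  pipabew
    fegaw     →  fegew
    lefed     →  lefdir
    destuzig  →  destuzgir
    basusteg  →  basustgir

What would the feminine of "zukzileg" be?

"zukzileg" has last vowel 'e'. The stems whose last vowel is 'e' (lefed → lefdir, basusteg → basustgir) delete the last vowel and add -ir.
So zukzileg → zukzilgir.

zukzilgir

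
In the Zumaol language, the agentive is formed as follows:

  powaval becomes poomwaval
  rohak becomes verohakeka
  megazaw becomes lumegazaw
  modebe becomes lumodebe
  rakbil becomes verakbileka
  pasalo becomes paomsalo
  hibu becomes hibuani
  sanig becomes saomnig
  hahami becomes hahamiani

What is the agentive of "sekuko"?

"sekuko" begins with s-. The one such stem in the data (sanig → saomnig) inserts -om- after the first vowel (as do pasalo, powaval), so the same rule applies.
So sekuko → seomkuko.

seomkuko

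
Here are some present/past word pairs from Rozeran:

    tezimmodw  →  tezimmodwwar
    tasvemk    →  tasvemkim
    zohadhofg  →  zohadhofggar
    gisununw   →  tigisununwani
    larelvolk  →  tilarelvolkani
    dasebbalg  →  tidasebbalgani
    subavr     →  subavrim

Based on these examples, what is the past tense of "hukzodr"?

hukzodrrar

"hukzodr" has second-to-last letter 'd'. The one such stem in the data (tezimmodw → tezimmodwwar) doubles the final consonant and adds -ar (as does zohadhofg), so the same rule applies.
The other patterns: stems whose second-to-last letter is 'm' or 'v' add -im; stems whose second-to-last letter is 'l' or 'n' add ti- … -ani around the stem.
So hukzodr → hukzodrrar.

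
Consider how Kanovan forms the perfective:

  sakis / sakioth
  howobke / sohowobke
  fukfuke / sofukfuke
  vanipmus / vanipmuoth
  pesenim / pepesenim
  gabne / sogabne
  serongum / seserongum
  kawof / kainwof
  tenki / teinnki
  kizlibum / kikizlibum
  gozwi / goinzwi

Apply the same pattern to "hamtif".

sakis and pesenim both have last vowel 'i' yet inflect differently (sakioth, pepesenim), so the last vowel is not what conditions the rule; the final letter is.
"hamtif" ends in -f. The one such stem in the data (kawof → kainwof) inserts -in- after the first vowel (as do tenki, gozwi), so the same rule applies.
So hamtif → hainmtif.

hainmtif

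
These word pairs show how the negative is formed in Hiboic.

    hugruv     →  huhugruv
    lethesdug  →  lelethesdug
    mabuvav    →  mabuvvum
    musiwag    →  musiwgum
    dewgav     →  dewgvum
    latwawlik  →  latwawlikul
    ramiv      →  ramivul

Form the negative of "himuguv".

hihimuguv

"himuguv" has last vowel 'u'. The stems whose last vowel is 'u' (hugruv → huhugruv, lethesdug → lelethesdug) repeat the first consonant+vowel as a prefix.
So himuguv → hihimuguv.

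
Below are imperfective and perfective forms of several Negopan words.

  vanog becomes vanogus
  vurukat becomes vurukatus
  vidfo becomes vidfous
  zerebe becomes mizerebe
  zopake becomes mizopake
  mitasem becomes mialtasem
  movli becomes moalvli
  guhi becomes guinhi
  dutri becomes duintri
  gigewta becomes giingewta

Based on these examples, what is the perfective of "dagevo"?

daingevo

"dagevo" begins with d-. The one such stem in the data (dutri → duintri) inserts -in- after the first vowel (as do guhi, gigewta), so the same rule applies.
The other patterns: stems beginning with v- add -us; stems beginning with z- add the prefix mi-; stems beginning with m- insert -al- after the first vowel.
So dagevo → daingevo.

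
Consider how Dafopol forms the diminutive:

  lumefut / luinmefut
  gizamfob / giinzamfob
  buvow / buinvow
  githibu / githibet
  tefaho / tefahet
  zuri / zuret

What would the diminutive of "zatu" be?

tefaho and buvow both have last vowel 'o' yet inflect differently (tefahet, buinvow), so the last vowel is not what conditions the rule; whether the stem ends in a vowel or a consonant is.
"zatu" ends in a vowel. The stems ending in a vowel (zuri → zuret, githibu → githibet, tefaho → tefahet) drop the final letter and add -et.
The other pattern: stems ending in a consonant insert -in- after the first vowel.
So zatu → zatet.

zatet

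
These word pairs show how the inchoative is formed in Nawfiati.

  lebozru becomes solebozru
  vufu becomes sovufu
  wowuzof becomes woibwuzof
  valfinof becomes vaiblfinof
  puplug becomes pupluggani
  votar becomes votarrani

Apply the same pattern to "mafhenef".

lebozru and puplug both have last vowel 'u' yet inflect differently (solebozru, pupluggani), so the last vowel is not what conditions the rule; the final letter is.
"mafhenef" ends in -f. The stems ending in -f (wowuzof → woibwuzof, valfinof → vaiblfinof) insert -ib- after the first vowel.
The other patterns: stems ending in -u add the prefix so-; stems ending in -g or -r double the final consonant and add -ani.
So mafhenef → maibfhenef.

maibfhenef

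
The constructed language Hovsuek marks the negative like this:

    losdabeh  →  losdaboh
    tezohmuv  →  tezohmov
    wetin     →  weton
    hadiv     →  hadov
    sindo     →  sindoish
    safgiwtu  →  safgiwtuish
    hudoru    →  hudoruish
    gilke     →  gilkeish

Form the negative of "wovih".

wovoh

tezohmuv and safgiwtu both have last vowel 'u' yet inflect differently (tezohmov, safgiwtuish), so the last vowel is not what conditions the rule; whether the stem ends in a vowel or a consonant is.
"wovih" ends in a consonant. The stems ending in a consonant (losdabeh → losdaboh, tezohmuv → tezohmov, wetin → weton) change the last vowel to 'o'.
So wovih → wovoh.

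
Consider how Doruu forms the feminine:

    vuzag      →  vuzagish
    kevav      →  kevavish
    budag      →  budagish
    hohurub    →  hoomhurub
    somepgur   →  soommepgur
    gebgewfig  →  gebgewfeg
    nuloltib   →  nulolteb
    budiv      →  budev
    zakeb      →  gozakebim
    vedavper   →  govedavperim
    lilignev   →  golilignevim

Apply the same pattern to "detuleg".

"detuleg" has last vowel 'e'. The stems whose last vowel is 'e' (zakeb → gozakebim, vedavper → govedavperim, lilignev → golilignevim) add go- … -im around the stem.
The other patterns: stems whose last vowel is 'a' add -ish; stems whose last vowel is 'u' insert -om- after the first vowel; stems whose last vowel is 'i' change the last vowel to 'e'.
So detuleg → godetulegim.

godetulegim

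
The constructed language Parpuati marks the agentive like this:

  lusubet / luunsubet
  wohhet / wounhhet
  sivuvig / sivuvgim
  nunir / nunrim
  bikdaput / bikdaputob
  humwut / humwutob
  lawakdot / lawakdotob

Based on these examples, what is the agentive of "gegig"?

geggim

lusubet and bikdaput both end in -t yet inflect differently (luunsubet, bikdaputob), so the final letter is not what conditions the rule; the last vowel is.
"gegig" has last vowel 'i'. The stems whose last vowel is 'i' (sivuvig → sivuvgim, nunir → nunrim) delete the last vowel and add -im.
The other patterns: stems whose last vowel is 'e' insert -un- after the first vowel; stems whose last vowel is 'o' or 'u' add -ob.
So gegig → geggim.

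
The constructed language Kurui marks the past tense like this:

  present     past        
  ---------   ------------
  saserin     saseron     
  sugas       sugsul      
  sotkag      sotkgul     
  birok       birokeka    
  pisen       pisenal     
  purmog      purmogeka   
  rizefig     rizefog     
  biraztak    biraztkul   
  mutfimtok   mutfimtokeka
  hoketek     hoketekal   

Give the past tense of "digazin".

sotkag and purmog both end in -g yet inflect differently (sotkgul, purmogeka), so the final letter is not what conditions the rule; the last vowel is.
"digazin" has last vowel 'i'. The stems whose last vowel is 'i' (saserin → saseron, rizefig → rizefog) change the last vowel to 'o'.
So digazin → digazon.

digazon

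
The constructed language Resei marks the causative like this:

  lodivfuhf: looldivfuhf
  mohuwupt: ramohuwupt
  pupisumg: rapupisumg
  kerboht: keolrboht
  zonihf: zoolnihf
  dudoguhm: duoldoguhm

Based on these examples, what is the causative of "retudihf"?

reoltudihf

kerboht and mohuwupt both end in -t yet inflect differently (keolrboht, ramohuwupt), so the final letter is not what conditions the rule; the second-to-last letter is.
"retudihf" has second-to-last letter 'h'. The stems whose second-to-last letter is 'h' (zonihf → zoolnihf, kerboht → keolrboht, dudoguhm → duoldoguhm) insert -ol- after the first vowel.
The other pattern: stems whose second-to-last letter is 'm' or 'p' add the prefix ra-.
So retudihf → reoltudihf.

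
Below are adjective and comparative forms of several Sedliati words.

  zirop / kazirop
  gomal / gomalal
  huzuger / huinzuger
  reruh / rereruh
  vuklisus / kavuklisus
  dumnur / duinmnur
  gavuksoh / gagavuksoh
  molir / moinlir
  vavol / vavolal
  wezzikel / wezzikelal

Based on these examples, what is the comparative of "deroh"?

huzuger and wezzikel both have last vowel 'e' yet inflect differently (huinzuger, wezzikelal), so the last vowel is not what conditions the rule; the final letter is.
"deroh" ends in -h. The stems ending in -h (reruh → rereruh, gavuksoh → gagavuksoh) repeat the first consonant+vowel as a prefix.
So deroh → dederoh.

dederoh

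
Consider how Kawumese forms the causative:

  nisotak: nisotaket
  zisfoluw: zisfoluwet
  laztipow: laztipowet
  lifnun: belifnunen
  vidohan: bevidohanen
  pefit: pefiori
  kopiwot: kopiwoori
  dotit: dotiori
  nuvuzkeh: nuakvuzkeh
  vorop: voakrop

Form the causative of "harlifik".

harlifiket

zisfoluw and lifnun both have last vowel 'u' yet inflect differently (zisfoluwet, belifnunen), so the last vowel is not what conditions the rule; the final letter is.
"harlifik" ends in -k. The one such stem in the data (nisotak → nisotaket) adds -et, so the same rule applies.
The other patterns: stems ending in -n add be- … -en around the stem; stems ending in -t drop the final letter and add -ori; stems ending in -h or -p insert -ak- after the first vowel.
So harlifik → harlifiket.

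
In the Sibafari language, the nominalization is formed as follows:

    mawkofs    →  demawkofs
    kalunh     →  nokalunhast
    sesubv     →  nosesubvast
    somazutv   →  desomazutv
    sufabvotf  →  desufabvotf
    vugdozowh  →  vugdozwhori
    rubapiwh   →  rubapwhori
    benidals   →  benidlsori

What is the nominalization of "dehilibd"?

kalunh and vugdozowh both end in -h yet inflect differently (nokalunhast, vugdozwhori), so the final letter is not what conditions the rule; the second-to-last letter is.
"dehilibd" has second-to-last letter 'b'. The one such stem in the data (sesubv → nosesubvast) adds no- … -ast around the stem, so the same rule applies.
The other patterns: stems whose second-to-last letter is 'l' or 'w' delete the last vowel and add -ori; stems whose second-to-last letter is 'f' or 't' add the prefix de-.
So dehilibd → nodehilibdast.

nodehilibdast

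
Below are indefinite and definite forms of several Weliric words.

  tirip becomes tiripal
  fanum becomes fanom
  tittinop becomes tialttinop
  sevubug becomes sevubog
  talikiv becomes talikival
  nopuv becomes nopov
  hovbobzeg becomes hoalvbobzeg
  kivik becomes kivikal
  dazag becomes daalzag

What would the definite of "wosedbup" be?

wosedbop

"wosedbup" has last vowel 'u'. The stems whose last vowel is 'u' (sevubug → sevubog, fanum → fanom, nopuv → nopov) change the last vowel to 'o'.
The other patterns: stems whose last vowel is 'i' add -al; stems whose last vowel is 'a', 'e' or 'o' insert -al- after the first vowel.
So wosedbup → wosedbop.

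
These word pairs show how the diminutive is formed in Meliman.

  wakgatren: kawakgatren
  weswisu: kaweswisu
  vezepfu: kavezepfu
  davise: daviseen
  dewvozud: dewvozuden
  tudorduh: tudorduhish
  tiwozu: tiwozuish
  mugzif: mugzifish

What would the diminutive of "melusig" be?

melusigish

weswisu and tiwozu both end in -u yet inflect differently (kaweswisu, tiwozuish), so the final letter is not what conditions the rule; the first letter is.
"melusig" begins with m-. The one such stem in the data (mugzif → mugzifish) adds -ish, so the same rule applies.
So melusig → melusigish.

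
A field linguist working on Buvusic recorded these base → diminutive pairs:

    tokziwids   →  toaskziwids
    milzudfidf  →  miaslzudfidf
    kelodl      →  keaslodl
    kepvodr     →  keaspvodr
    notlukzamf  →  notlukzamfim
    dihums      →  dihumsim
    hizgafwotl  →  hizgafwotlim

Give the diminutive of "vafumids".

vaasfumids

"vafumids" has second-to-last letter 'd'. The stems whose second-to-last letter is 'd' (tokziwids → toaskziwids, milzudfidf → miaslzudfidf, kelodl → keaslodl) insert -as- after the first vowel.
So vafumids → vaasfumids.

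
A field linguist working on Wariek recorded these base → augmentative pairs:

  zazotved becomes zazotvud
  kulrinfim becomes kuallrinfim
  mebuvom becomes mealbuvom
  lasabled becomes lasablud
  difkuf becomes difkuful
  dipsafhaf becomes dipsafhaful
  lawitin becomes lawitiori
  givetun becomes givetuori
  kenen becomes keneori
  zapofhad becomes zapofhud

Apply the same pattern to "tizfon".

tizfoori

lawitin and kulrinfim both have last vowel 'i' yet inflect differently (lawitiori, kuallrinfim), so the last vowel is not what conditions the rule; the final letter is.
"tizfon" ends in -n. The stems ending in -n (kenen → keneori, lawitin → lawitiori, givetun → givetuori) drop the final letter and add -ori.
The other patterns: stems ending in -m insert -al- after the first vowel; stems ending in -d change the last vowel to 'u'; stems ending in -f add -ul.
So tizfon → tizfoori.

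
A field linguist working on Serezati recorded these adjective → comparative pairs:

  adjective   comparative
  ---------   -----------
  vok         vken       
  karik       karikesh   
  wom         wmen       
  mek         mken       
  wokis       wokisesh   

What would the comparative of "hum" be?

hmen

karik and vok both end in -k yet inflect differently (karikesh, vken), so the final letter is not what conditions the rule; the number of vowels is.
"hum" has 1 vowel. The stems with 1 vowel (wom → wmen, vok → vken, mek → mken) delete the last vowel and add -en.
So hum → hmen.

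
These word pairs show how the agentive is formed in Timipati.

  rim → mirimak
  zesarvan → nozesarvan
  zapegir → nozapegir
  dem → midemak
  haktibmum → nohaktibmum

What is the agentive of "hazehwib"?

dem and haktibmum both end in -m yet inflect differently (midemak, nohaktibmum), so the final letter is not what conditions the rule; the number of vowels is.
"hazehwib" has 3 vowels. The stems with 3 vowels (zesarvan → nozesarvan, zapegir → nozapegir, haktibmum → nohaktibmum) add the prefix no-.
The other pattern: stems with 1 vowel add mi- … -ak around the stem.
So hazehwib → nohazehwib.

nohazehwib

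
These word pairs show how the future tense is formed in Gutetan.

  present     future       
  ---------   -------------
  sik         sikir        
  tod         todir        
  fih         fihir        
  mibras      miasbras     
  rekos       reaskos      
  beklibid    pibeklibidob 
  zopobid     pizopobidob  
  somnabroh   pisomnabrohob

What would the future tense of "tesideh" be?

tod and beklibid both end in -d yet inflect differently (todir, pibeklibidob), so the final letter is not what conditions the rule; the number of vowels is.
"tesideh" has 3 vowels. The stems with 3 vowels (beklibid → pibeklibidob, zopobid → pizopobidob, somnabroh → pisomnabrohob) add pi- … -ob around the stem.
The other patterns: stems with 1 vowel add -ir; stems with 2 vowels insert -as- after the first vowel.
So tesideh → pitesidehob.

pitesidehob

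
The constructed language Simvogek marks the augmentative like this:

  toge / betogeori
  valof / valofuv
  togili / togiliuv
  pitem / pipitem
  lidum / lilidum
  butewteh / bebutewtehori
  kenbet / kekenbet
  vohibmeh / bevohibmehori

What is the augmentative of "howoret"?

hohoworet

vohibmeh and pitem both have last vowel 'e' yet inflect differently (bevohibmehori, pipitem), so the last vowel is not what conditions the rule; the final letter is.
"howoret" ends in -t. The one such stem in the data (kenbet → kekenbet) repeats the first consonant+vowel as a prefix (as do pitem, lidum), so the same rule applies.
The other patterns: stems ending in -e or -h add be- … -ori around the stem; stems ending in -f or -i add -uv.
So howoret → hohoworet.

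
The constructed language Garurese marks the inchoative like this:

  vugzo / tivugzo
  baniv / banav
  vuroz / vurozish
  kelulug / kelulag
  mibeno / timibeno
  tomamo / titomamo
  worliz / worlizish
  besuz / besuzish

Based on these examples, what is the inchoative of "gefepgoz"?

vuroz and mibeno both have last vowel 'o' yet inflect differently (vurozish, timibeno), so the last vowel is not what conditions the rule; the final letter is.
"gefepgoz" ends in -z. The stems ending in -z (besuz → besuzish, vuroz → vurozish, worliz → worlizish) add -ish.
The other patterns: stems ending in -o add the prefix ti-; stems ending in -g or -v change the last vowel to 'a'.
So gefepgoz → gefepgozish.

gefepgozish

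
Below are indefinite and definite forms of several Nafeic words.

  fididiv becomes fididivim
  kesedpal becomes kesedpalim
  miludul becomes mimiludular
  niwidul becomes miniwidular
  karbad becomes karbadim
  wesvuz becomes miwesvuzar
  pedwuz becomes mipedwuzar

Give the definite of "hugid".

hugidim

miludul and kesedpal both end in -l yet inflect differently (mimiludular, kesedpalim), so the final letter is not what conditions the rule; the last vowel is.
"hugid" has last vowel 'i'. The one such stem in the data (fididiv → fididivim) adds -im, so the same rule applies.
So hugid → hugidim.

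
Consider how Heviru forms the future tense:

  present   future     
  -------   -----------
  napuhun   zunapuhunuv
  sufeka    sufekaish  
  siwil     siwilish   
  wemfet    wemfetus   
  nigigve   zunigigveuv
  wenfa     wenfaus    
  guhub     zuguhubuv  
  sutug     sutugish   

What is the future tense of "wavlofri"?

wavlofrius

wenfa and sufeka both end in -a yet inflect differently (wenfaus, sufekaish), so the final letter is not what conditions the rule; the first letter is.
"wavlofri" begins with w-. The stems beginning with w- (wenfa → wenfaus, wemfet → wemfetus) add -us.
The other patterns: stems beginning with s- add -ish; stems beginning with g- or n- add zu- … -uv around the stem.
So wavlofri → wavlofrius.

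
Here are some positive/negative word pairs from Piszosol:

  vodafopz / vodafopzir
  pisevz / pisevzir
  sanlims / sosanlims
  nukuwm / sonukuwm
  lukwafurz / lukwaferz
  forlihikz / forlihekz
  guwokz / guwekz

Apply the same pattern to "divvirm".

vodafopz and lukwafurz both end in -z yet inflect differently (vodafopzir, lukwaferz), so the final letter is not what conditions the rule; the second-to-last letter is.
"divvirm" has second-to-last letter 'r'. The one such stem in the data (lukwafurz → lukwaferz) changes the last vowel to 'e' (as do forlihikz, guwokz), so the same rule applies.
So divvirm → divverm.

divverm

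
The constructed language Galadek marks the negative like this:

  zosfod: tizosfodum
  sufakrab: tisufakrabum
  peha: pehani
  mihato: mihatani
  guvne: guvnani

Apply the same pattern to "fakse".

sufakrab and peha both have last vowel 'a' yet inflect differently (tisufakrabum, pehani), so the last vowel is not what conditions the rule; whether the stem ends in a vowel or a consonant is.
"fakse" ends in a vowel. The stems ending in a vowel (peha → pehani, mihato → mihatani, guvne → guvnani) drop the final letter and add -ani.
So fakse → faksani.

faksani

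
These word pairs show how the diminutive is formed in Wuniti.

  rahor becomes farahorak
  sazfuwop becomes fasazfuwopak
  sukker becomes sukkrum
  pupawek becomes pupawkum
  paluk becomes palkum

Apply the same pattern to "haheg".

hahgum

"haheg" has last vowel 'e'. The stems whose last vowel is 'e' (sukker → sukkrum, pupawek → pupawkum) delete the last vowel and add -um.
So haheg → hahgum.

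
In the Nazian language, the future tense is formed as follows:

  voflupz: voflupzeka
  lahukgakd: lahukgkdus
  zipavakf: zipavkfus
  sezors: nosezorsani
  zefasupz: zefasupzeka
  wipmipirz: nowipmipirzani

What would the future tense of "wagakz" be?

wipmipirz and voflupz both end in -z yet inflect differently (nowipmipirzani, voflupzeka), so the final letter is not what conditions the rule; the second-to-last letter is.
"wagakz" has second-to-last letter 'k'. The stems whose second-to-last letter is 'k' (lahukgakd → lahukgkdus, zipavakf → zipavkfus) delete the last vowel and add -us.
The other patterns: stems whose second-to-last letter is 'r' add no- … -ani around the stem; stems whose second-to-last letter is 'p' add -eka.
So wagakz → wagkzus.

wagkzus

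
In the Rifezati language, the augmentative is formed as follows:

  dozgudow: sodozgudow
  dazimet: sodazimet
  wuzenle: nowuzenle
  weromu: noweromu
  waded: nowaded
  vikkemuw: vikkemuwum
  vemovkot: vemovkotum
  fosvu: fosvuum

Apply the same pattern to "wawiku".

nowawiku

dozgudow and vikkemuw both end in -w yet inflect differently (sodozgudow, vikkemuwum), so the final letter is not what conditions the rule; the first letter is.
"wawiku" begins with w-. The stems beginning with w- (wuzenle → nowuzenle, weromu → noweromu, waded → nowaded) add the prefix no-.
The other patterns: stems beginning with d- add the prefix so-; stems beginning with f- or v- add -um.
So wawiku → nowawiku.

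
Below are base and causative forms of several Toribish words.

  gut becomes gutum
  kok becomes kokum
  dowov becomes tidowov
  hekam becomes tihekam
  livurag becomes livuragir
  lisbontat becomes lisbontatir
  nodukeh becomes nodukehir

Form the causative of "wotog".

gut and lisbontat both end in -t yet inflect differently (gutum, lisbontatir), so the final letter is not what conditions the rule; the number of vowels is.
"wotog" has 2 vowels. The stems with 2 vowels (dowov → tidowov, hekam → tihekam) add the prefix ti-.
The other patterns: stems with 1 vowel add -um; stems with 3 vowels add -ir.
So wotog → tiwotog.

tiwotog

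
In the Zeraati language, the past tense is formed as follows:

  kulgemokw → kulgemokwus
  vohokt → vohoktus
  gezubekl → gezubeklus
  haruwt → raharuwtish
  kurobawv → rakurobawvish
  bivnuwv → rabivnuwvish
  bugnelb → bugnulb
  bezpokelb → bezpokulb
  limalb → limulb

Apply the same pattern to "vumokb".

vohokt and haruwt both end in -t yet inflect differently (vohoktus, raharuwtish), so the final letter is not what conditions the rule; the second-to-last letter is.
"vumokb" has second-to-last letter 'k'. The stems whose second-to-last letter is 'k' (kulgemokw → kulgemokwus, vohokt → vohoktus, gezubekl → gezubeklus) add -us.
The other patterns: stems whose second-to-last letter is 'w' add ra- … -ish around the stem; stems whose second-to-last letter is 'l' change the last vowel to 'u'.
So vumokb → vumokbus.

vumokbus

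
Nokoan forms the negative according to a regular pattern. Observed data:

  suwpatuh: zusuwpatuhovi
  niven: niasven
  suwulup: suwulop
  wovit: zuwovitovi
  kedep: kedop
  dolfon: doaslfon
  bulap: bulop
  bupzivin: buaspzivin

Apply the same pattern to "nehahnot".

"nehahnot" ends in -t. The one such stem in the data (wovit → zuwovitovi) adds zu- … -ovi around the stem, so the same rule applies.
So nehahnot → zunehahnotovi.

zunehahnotovi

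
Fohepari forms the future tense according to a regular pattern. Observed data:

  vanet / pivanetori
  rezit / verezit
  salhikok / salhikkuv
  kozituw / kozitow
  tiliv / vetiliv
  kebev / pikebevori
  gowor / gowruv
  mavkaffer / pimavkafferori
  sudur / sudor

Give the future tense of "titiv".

sudur and gowor both end in -r yet inflect differently (sudor, gowruv), so the final letter is not what conditions the rule; the last vowel is.
"titiv" has last vowel 'i'. The stems whose last vowel is 'i' (rezit → verezit, tiliv → vetiliv) add the prefix ve-.
So titiv → vetitiv.

vetitiv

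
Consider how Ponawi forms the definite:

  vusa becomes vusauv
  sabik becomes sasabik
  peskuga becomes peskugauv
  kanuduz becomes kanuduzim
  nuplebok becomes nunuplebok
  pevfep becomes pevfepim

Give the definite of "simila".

peskuga and pevfep both begin with p- yet inflect differently (peskugauv, pevfepim), so the first letter is not what conditions the rule; the final letter is.
"simila" ends in -a. The stems ending in -a (vusa → vusauv, peskuga → peskugauv) add -uv.
So simila → similauv.

similauv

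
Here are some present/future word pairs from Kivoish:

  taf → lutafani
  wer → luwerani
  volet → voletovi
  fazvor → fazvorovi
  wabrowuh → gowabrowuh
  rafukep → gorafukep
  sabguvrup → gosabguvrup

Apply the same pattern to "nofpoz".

wer and fazvor both end in -r yet inflect differently (luwerani, fazvorovi), so the final letter is not what conditions the rule; the number of vowels is.
"nofpoz" has 2 vowels. The stems with 2 vowels (volet → voletovi, fazvor → fazvorovi) add -ovi.
So nofpoz → nofpozovi.

nofpozovi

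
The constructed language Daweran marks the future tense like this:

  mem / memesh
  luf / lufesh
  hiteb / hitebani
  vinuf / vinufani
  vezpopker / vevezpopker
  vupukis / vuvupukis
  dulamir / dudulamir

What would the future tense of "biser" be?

biserani

"biser" has 2 vowels. The stems with 2 vowels (hiteb → hitebani, vinuf → vinufani) add -ani.
The other patterns: stems with 1 vowel add -esh; stems with 3 vowels repeat the first consonant+vowel as a prefix.
So biser → biserani.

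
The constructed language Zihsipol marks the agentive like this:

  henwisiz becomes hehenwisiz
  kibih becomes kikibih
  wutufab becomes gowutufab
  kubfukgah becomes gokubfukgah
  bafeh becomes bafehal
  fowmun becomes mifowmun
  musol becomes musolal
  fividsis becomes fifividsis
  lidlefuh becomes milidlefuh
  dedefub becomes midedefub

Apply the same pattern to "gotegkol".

gotegkolal

kubfukgah and bafeh both end in -h yet inflect differently (gokubfukgah, bafehal), so the final letter is not what conditions the rule; the last vowel is.
"gotegkol" has last vowel 'o'. The one such stem in the data (musol → musolal) adds -al, so the same rule applies.
So gotegkol → gotegkolal.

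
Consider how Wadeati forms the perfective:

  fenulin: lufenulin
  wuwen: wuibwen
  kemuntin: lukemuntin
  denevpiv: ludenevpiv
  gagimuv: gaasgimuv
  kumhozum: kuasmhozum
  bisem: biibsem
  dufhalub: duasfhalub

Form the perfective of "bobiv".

lubobiv

fenulin and wuwen both end in -n yet inflect differently (lufenulin, wuibwen), so the final letter is not what conditions the rule; the last vowel is.
"bobiv" has last vowel 'i'. The stems whose last vowel is 'i' (denevpiv → ludenevpiv, fenulin → lufenulin, kemuntin → lukemuntin) add the prefix lu-.
The other patterns: stems whose last vowel is 'e' insert -ib- after the first vowel; stems whose last vowel is 'u' insert -as- after the first vowel.
So bobiv → lubobiv.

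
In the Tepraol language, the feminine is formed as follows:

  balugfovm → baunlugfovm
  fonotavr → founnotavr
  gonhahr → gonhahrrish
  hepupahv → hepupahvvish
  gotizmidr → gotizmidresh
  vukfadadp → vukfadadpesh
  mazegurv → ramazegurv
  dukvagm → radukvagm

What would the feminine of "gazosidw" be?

gazosidwesh

"gazosidw" has second-to-last letter 'd'. The stems whose second-to-last letter is 'd' (gotizmidr → gotizmidresh, vukfadadp → vukfadadpesh) add -esh.
So gazosidw → gazosidwesh.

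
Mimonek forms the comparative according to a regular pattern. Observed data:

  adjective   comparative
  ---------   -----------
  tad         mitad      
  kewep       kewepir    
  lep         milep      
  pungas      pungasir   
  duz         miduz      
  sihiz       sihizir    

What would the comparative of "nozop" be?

nozopir

sihiz and duz both end in -z yet inflect differently (sihizir, miduz), so the final letter is not what conditions the rule; the number of vowels is.
"nozop" has 2 vowels. The stems with 2 vowels (pungas → pungasir, kewep → kewepir, sihiz → sihizir) add -ir.
So nozop → nozopir.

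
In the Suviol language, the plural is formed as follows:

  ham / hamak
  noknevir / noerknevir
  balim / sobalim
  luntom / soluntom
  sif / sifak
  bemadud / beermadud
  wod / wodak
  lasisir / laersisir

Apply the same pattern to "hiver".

"hiver" has 2 vowels. The stems with 2 vowels (luntom → soluntom, balim → sobalim) add the prefix so-.
The other patterns: stems with 1 vowel add -ak; stems with 3 vowels insert -er- after the first vowel.
So hiver → sohiver.

sohiver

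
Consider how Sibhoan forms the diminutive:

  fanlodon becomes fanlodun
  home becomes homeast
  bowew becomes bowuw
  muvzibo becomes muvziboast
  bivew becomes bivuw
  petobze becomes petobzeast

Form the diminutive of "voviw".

muvzibo and fanlodon both have last vowel 'o' yet inflect differently (muvziboast, fanlodun), so the last vowel is not what conditions the rule; whether the stem ends in a vowel or a consonant is.
"voviw" ends in a consonant. The stems ending in a consonant (fanlodon → fanlodun, bowew → bowuw, bivew → bivuw) change the last vowel to 'u'.
So voviw → vovuw.

vovuw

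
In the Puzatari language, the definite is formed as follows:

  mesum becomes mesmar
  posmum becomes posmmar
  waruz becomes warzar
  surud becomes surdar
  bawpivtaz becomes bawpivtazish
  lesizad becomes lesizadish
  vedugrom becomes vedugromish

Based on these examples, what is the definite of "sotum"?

sotmar

waruz and bawpivtaz both end in -z yet inflect differently (warzar, bawpivtazish), so the final letter is not what conditions the rule; the last vowel is.
"sotum" has last vowel 'u'. The stems whose last vowel is 'u' (mesum → mesmar, posmum → posmmar, waruz → warzar) delete the last vowel and add -ar.
The other pattern: stems whose last vowel is 'a' or 'o' add -ish.
So sotum → sotmar.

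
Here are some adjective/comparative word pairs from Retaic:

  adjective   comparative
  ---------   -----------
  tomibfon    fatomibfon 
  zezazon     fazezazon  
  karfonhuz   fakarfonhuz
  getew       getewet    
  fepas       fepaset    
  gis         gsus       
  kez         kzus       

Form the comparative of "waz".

wzus

"waz" has 1 vowel. The stems with 1 vowel (gis → gsus, kez → kzus) delete the last vowel and add -us.
The other patterns: stems with 2 vowels add -et; stems with 3 vowels add the prefix fa-.
So waz → wzus.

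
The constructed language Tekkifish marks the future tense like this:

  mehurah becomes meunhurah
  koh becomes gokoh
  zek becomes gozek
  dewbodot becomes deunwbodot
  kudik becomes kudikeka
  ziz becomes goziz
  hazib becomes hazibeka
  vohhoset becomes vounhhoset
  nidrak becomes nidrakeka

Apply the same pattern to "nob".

zek and kudik both end in -k yet inflect differently (gozek, kudikeka), so the final letter is not what conditions the rule; the number of vowels is.
"nob" has 1 vowel. The stems with 1 vowel (ziz → goziz, koh → gokoh, zek → gozek) add the prefix go-.
So nob → gonob.

gonob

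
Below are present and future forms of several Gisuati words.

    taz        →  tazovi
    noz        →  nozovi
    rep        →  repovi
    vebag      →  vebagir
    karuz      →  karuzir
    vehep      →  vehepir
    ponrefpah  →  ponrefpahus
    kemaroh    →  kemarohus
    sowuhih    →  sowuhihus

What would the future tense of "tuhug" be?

tuhugir

"tuhug" has 2 vowels. The stems with 2 vowels (vebag → vebagir, karuz → karuzir, vehep → vehepir) add -ir.
The other patterns: stems with 1 vowel add -ovi; stems with 3 vowels add -us.
So tuhug → tuhugir.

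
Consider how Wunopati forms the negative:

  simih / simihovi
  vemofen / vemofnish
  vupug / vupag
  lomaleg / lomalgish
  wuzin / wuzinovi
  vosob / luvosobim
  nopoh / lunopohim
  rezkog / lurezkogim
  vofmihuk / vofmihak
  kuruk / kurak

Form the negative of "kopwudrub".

kopwudrab

vupug and rezkog both end in -g yet inflect differently (vupag, lurezkogim), so the final letter is not what conditions the rule; the last vowel is.
"kopwudrub" has last vowel 'u'. The stems whose last vowel is 'u' (vupug → vupag, vofmihuk → vofmihak, kuruk → kurak) change the last vowel to 'a'.
The other patterns: stems whose last vowel is 'i' add -ovi; stems whose last vowel is 'o' add lu- … -im around the stem; stems whose last vowel is 'e' delete the last vowel and add -ish.
So kopwudrub → kopwudrab.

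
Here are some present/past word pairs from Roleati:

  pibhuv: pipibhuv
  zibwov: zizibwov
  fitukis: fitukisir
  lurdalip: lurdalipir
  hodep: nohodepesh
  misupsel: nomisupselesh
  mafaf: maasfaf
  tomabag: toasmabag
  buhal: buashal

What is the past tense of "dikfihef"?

nodikfihefesh

lurdalip and hodep both end in -p yet inflect differently (lurdalipir, nohodepesh), so the final letter is not what conditions the rule; the last vowel is.
"dikfihef" has last vowel 'e'. The stems whose last vowel is 'e' (misupsel → nomisupselesh, hodep → nohodepesh) add no- … -esh around the stem.
So dikfihef → nodikfihefesh.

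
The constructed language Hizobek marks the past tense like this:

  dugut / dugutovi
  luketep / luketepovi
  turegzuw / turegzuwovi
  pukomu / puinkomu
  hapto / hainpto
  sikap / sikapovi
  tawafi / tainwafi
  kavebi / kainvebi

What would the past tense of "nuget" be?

pukomu and turegzuw both have last vowel 'u' yet inflect differently (puinkomu, turegzuwovi), so the last vowel is not what conditions the rule; whether the stem ends in a vowel or a consonant is.
"nuget" ends in a consonant. The stems ending in a consonant (sikap → sikapovi, turegzuw → turegzuwovi, luketep → luketepovi) add -ovi.
The other pattern: stems ending in a vowel insert -in- after the first vowel.
So nuget → nugetovi.

nugetovi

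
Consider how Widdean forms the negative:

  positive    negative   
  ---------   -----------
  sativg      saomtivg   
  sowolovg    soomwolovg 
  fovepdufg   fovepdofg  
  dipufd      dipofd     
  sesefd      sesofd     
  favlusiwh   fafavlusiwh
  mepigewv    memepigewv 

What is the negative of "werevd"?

weomrevd

sativg and fovepdufg both end in -g yet inflect differently (saomtivg, fovepdofg), so the final letter is not what conditions the rule; the second-to-last letter is.
"werevd" has second-to-last letter 'v'. The stems whose second-to-last letter is 'v' (sativg → saomtivg, sowolovg → soomwolovg) insert -om- after the first vowel.
So werevd → weomrevd.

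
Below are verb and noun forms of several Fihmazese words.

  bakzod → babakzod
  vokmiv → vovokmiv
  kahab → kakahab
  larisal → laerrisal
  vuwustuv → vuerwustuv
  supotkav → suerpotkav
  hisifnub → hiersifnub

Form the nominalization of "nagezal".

"nagezal" has 3 vowels. The stems with 3 vowels (larisal → laerrisal, hisifnub → hiersifnub, supotkav → suerpotkav) insert -er- after the first vowel.
So nagezal → naergezal.

naergezal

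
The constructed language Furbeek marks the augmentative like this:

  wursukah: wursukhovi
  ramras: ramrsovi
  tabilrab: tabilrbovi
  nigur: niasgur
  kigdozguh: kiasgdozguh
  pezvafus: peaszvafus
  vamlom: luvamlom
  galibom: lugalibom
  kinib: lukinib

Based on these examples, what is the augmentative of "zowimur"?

zoaswimur

wursukah and kigdozguh both end in -h yet inflect differently (wursukhovi, kiasgdozguh), so the final letter is not what conditions the rule; the last vowel is.
"zowimur" has last vowel 'u'. The stems whose last vowel is 'u' (nigur → niasgur, kigdozguh → kiasgdozguh, pezvafus → peaszvafus) insert -as- after the first vowel.
The other patterns: stems whose last vowel is 'a' delete the last vowel and add -ovi; stems whose last vowel is 'i' or 'o' add the prefix lu-.
So zowimur → zoaswimur.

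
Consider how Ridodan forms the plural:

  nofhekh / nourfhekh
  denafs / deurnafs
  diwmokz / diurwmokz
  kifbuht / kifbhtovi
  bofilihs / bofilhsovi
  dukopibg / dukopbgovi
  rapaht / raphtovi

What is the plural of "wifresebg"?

wifresbgovi

bofilihs and denafs both end in -s yet inflect differently (bofilhsovi, deurnafs), so the final letter is not what conditions the rule; the second-to-last letter is.
"wifresebg" has second-to-last letter 'b'. The one such stem in the data (dukopibg → dukopbgovi) deletes the last vowel and adds -ovi (as do kifbuht, rapaht), so the same rule applies.
The other pattern: stems whose second-to-last letter is 'f' or 'k' insert -ur- after the first vowel.
So wifresebg → wifresbgovi.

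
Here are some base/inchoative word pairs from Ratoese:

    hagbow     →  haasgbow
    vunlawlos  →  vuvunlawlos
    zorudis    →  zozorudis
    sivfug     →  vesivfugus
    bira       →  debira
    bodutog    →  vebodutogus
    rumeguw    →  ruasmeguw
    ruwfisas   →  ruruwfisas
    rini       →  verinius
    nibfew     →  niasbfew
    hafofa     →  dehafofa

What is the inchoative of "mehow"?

meashow

bira and ruwfisas both have last vowel 'a' yet inflect differently (debira, ruruwfisas), so the last vowel is not what conditions the rule; the final letter is.
"mehow" ends in -w. The stems ending in -w (hagbow → haasgbow, nibfew → niasbfew, rumeguw → ruasmeguw) insert -as- after the first vowel.
The other patterns: stems ending in -a add the prefix de-; stems ending in -s repeat the first consonant+vowel as a prefix; stems ending in -g or -i add ve- … -us around the stem.
So mehow → meashow.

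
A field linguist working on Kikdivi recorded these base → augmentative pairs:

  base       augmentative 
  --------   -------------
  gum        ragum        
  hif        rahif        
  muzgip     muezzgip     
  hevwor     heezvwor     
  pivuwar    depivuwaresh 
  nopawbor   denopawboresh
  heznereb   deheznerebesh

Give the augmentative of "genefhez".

hevwor and pivuwar both end in -r yet inflect differently (heezvwor, depivuwaresh), so the final letter is not what conditions the rule; the number of vowels is.
"genefhez" has 3 vowels. The stems with 3 vowels (pivuwar → depivuwaresh, nopawbor → denopawboresh, heznereb → deheznerebesh) add de- … -esh around the stem.
The other patterns: stems with 1 vowel add the prefix ra-; stems with 2 vowels insert -ez- after the first vowel.
So genefhez → degenefhezesh.

degenefhezesh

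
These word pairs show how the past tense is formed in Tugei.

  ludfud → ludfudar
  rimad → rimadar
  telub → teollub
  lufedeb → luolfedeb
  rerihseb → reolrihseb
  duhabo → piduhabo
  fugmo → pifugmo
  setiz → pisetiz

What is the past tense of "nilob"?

ludfud and telub both have last vowel 'u' yet inflect differently (ludfudar, teollub), so the last vowel is not what conditions the rule; the final letter is.
"nilob" ends in -b. The stems ending in -b (telub → teollub, lufedeb → luolfedeb, rerihseb → reolrihseb) insert -ol- after the first vowel.
So nilob → niollob.

niollob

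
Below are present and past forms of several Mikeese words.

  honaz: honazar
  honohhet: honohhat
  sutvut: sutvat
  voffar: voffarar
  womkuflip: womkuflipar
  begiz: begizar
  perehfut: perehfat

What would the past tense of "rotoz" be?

rotozar

honohhet and honaz both begin with h- yet inflect differently (honohhat, honazar), so the first letter is not what conditions the rule; the final letter is.
"rotoz" ends in -z. The stems ending in -z (honaz → honazar, begiz → begizar) add -ar.
So rotoz → rotozar.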